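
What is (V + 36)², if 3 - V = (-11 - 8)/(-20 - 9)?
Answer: 1236544/841 ≈ 1470.3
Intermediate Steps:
V = 68/29 (V = 3 - (-11 - 8)/(-20 - 9) = 3 - (-19)/(-29) = 3 - (-19)*(-1)/29 = 3 - 1*19/29 = 3 - 19/29 = 68/29 ≈ 2.3448)
(V + 36)² = (68/29 + 36)² = (1112/29)² = 1236544/841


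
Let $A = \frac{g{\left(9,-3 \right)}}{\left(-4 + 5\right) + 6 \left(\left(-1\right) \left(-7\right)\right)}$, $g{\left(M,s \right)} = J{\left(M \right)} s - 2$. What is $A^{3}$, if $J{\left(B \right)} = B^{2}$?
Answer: $- \frac{14706125}{79507} \approx -184.97$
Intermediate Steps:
$g{\left(M,s \right)} = -2 + s M^{2}$ ($g{\left(M,s \right)} = M^{2} s - 2 = s M^{2} - 2 = -2 + s M^{2}$)
$A = - \frac{245}{43}$ ($A = \frac{-2 - 3 \cdot 9^{2}}{\left(-4 + 5\right) + 6 \left(\left(-1\right) \left(-7\right)\right)} = \frac{-2 - 243}{1 + 6 \cdot 7} = \frac{-2 - 243}{1 + 42} = - \frac{245}{43} \approx -5.6977$)
$A^{3} = \left(- \frac{245}{43}\right)^{3} = - \frac{14706125}{79507}$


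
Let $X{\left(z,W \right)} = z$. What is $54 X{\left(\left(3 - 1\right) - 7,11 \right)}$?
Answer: $-270$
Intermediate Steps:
$54 X{\left(\left(3 - 1\right) - 7,11 \right)} = 54 \left(\left(3 - 1\right) - 7\right) = 54 \left(2 - 7\right) = 54 \left(-5\right) = -270$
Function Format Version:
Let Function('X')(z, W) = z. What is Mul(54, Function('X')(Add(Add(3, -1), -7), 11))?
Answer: -270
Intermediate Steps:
Mul(54, Function('X')(Add(Add(3, -1), -7), 11)) = Mul(54, Add(Add(3, -1), -7)) = Mul(54, Add(2, -7)) = Mul(54, -5) = -270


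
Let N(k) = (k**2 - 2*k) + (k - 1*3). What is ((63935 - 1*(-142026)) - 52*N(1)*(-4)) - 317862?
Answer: -112525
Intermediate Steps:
N(k) = -3 + k**2 - k (N(k) = (k**2 - 2*k) + (k - 3) = (k**2 - 2*k) + (-3 + k) = -3 + k**2 - k)
((63935 - 1*(-142026)) - 52*N(1)*(-4)) - 317862 = ((63935 - 1*(-142026)) - 52*(-3 + 1**2 - 1*1)*(-4)) - 317862 = ((63935 + 142026) - 52*(-3 + 1 - 1)*(-4)) - 317862 = (205961 - 52*(-3)*(-4)) - 317862 = (205961 + 156*(-4)) - 317862 = (205961 - 624) - 317862 = 205337 - 317862 = -112525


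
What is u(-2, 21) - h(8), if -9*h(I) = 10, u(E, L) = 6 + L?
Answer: 253/9 ≈ 28.111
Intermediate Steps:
h(I) = -10/9 (h(I) = -⅑*10 = -10/9)
u(-2, 21) - h(8) = (6 + 21) - 1*(-10/9) = 27 + 10/9 = 253/9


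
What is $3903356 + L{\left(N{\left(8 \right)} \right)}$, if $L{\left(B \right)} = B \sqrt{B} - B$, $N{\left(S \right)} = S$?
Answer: $3903348 + 16 \sqrt{2} \approx 3.9034 \cdot 10^{6}$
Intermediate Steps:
$L{\left(B \right)} = B^{\frac{3}{2}} - B$
$3903356 + L{\left(N{\left(8 \right)} \right)} = 3903356 + \left(8^{\frac{3}{2}} - 8\right) = 3903356 - \left(8 - 16 \sqrt{2}\right) = 3903348 + 16 \sqrt{2}$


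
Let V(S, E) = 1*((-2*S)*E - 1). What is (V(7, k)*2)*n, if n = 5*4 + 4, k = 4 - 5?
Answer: 624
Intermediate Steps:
k = -1
n = 24 (n = 20 + 4 = 24)
V(S, E) = -1 - 2*E*S (V(S, E) = 1*(-2*E*S - 1) = 1*(-1 - 2*E*S) = -1 - 2*E*S)
(V(7, k)*2)*n = ((-1 - 2*(-1)*7)*2)*24 = ((-1 + 14)*2)*24 = (13*2)*24 = 26*24 = 624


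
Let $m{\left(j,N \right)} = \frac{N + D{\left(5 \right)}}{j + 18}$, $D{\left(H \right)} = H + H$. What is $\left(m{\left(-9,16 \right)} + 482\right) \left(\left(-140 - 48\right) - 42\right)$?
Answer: $- \frac{1003720}{9} \approx -1.1152 \cdot 10^{5}$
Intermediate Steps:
$D{\left(H \right)} = 2 H$
$m{\left(j,N \right)} = \frac{10 + N}{18 + j}$ ($m{\left(j,N \right)} = \frac{N + 2 \cdot 5}{j + 18} = \frac{N + 10}{18 + j} = \frac{10 + N}{18 + j}$)
$\left(m{\left(-9,16 \right)} + 482\right) \left(\left(-140 - 48\right) - 42\right) = \left(\frac{10 + 16}{18 - 9} + 482\right) \left(\left(-140 - 48\right) - 42\right) = \left(\frac{1}{9} \cdot 26 + 482\right) \left(-188 - 42\right) = \left(\frac{1}{9} \cdot 26 + 482\right) \left(-230\right) = \left(\frac{26}{9} + 482\right) \left(-230\right) = \frac{4364}{9} \left(-230\right) = - \frac{1003720}{9}$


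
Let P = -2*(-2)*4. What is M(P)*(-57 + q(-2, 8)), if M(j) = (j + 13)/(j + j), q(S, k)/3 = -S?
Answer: -1479/32 ≈ -46.219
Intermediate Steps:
q(S, k) = -3*S (q(S, k) = 3*(-S) = -3*S)
P = 16 (P = 4*4 = 16)
M(j) = (13 + j)/(2*j) (M(j) = (13 + j)/((2*j)) = (13 + j)*(1/(2*j)) = (13 + j)/(2*j))
M(P)*(-57 + q(-2, 8)) = ((½)*(13 + 16)/16)*(-57 - 3*(-2)) = ((½)*(1/16)*29)*(-57 + 6) = (29/32)*(-51) = -1479/32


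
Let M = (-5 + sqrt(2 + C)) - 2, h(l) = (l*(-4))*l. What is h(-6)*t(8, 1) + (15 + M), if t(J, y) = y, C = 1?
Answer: -136 + sqrt(3) ≈ -134.27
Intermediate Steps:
h(l) = -4*l**2 (h(l) = (-4*l)*l = -4*l**2)
M = -7 + sqrt(3) (M = (-5 + sqrt(2 + 1)) - 2 = (-5 + sqrt(3)) - 2 = -7 + sqrt(3) ≈ -5.2680)
h(-6)*t(8, 1) + (15 + M) = -4*(-6)**2*1 + (15 + (-7 + sqrt(3))) = -4*36*1 + (8 + sqrt(3)) = -144*1 + (8 + sqrt(3)) = -144 + (8 + sqrt(3)) = -136 + sqrt(3)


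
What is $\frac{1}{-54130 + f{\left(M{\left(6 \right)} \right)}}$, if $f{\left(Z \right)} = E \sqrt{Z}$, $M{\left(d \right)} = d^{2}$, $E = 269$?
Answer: $- \frac{1}{52516} \approx -1.9042 \cdot 10^{-5}$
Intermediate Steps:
$f{\left(Z \right)} = 269 \sqrt{Z}$
$\frac{1}{-54130 + f{\left(M{\left(6 \right)} \right)}} = \frac{1}{-54130 + 269 \sqrt{6^{2}}} = \frac{1}{-54130 + 269 \sqrt{36}} = \frac{1}{-54130 + 269 \cdot 6} = \frac{1}{-54130 + 1614} = \frac{1}{-52516} = - \frac{1}{52516}$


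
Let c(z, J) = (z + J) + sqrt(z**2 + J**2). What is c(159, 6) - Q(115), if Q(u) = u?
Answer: 50 + 3*sqrt(2813) ≈ 209.11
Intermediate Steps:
c(z, J) = J + z + sqrt(J**2 + z**2) (c(z, J) = (J + z) + sqrt(J**2 + z**2) = J + z + sqrt(J**2 + z**2))
c(159, 6) - Q(115) = (6 + 159 + sqrt(6**2 + 159**2)) - 1*115 = (6 + 159 + sqrt(36 + 25281)) - 115 = (6 + 159 + sqrt(25317)) - 115 = (6 + 159 + 3*sqrt(2813)) - 115 = (165 + 3*sqrt(2813)) - 115 = 50 + 3*sqrt(2813)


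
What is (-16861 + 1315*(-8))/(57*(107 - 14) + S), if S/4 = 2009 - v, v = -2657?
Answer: -27381/23965 ≈ -1.1425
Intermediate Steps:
S = 18664 (S = 4*(2009 - 1*(-2657)) = 4*(2009 + 2657) = 4*4666 = 18664)
(-16861 + 1315*(-8))/(57*(107 - 14) + S) = (-16861 + 1315*(-8))/(57*(107 - 14) + 18664) = (-16861 - 10520)/(57*93 + 18664) = -27381/(5301 + 18664) = -27381/23965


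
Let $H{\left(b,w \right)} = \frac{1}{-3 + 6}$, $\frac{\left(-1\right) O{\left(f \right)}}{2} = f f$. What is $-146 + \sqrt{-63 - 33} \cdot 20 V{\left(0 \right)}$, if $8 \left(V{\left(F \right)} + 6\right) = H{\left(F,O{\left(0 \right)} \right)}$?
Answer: $-146 - \frac{1430 i \sqrt{6}}{3} \approx -146.0 - 1167.6 i$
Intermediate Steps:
$O{\left(f \right)} = - 2 f^{2}$ ($O{\left(f \right)} = - 2 f f = - 2 f^{2}$)
$H{\left(b,w \right)} = \frac{1}{3}$
$V{\left(F \right)} = - \frac{143}{24}$ ($V{\left(F \right)} = -6 + \frac{1}{8} \cdot \frac{1}{3} = -6 + \frac{1}{24} = - \frac{143}{24}$)
$-146 + \sqrt{-63 - 33} \cdot 20 V{\left(0 \right)} = -146 + \sqrt{-63 - 33} \cdot 20 \left(- \frac{143}{24}\right) = -146 + \sqrt{-96} \left(- \frac{715}{6}\right) = -146 + 4 i \sqrt{6} \left(- \frac{715}{6}\right) = -146 - \frac{1430 i \sqrt{6}}{3}$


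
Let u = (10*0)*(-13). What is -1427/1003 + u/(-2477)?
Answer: -1427/1003 ≈ -1.4227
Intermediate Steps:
u = 0 (u = 0*(-13) = 0)
-1427/1003 + u/(-2477) = -1427/1003 + 0/(-2477) = -1427*1/1003 + 0*(-1/2477) = -1427/1003 + 0 = -1427/1003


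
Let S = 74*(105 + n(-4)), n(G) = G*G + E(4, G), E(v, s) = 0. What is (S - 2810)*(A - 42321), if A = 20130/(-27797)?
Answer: -657082349568/2527 ≈ -2.6002e+8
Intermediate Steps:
n(G) = G² (n(G) = G*G + 0 = G² + 0 = G²)
A = -1830/2527 (A = 20130*(-1/27797) = -1830/2527 ≈ -0.72418)
S = 8954 (S = 74*(105 + (-4)²) = 74*(105 + 16) = 74*121 = 8954)
(S - 2810)*(A - 42321) = (8954 - 2810)*(-1830/2527 - 42321) = 6144*(-106946997/2527) = -657082349568/2527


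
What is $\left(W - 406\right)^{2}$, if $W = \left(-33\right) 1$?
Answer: $192721$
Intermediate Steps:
$W = -33$
$\left(W - 406\right)^{2} = \left(-33 - 406\right)^{2} = \left(-439\right)^{2} = 192721$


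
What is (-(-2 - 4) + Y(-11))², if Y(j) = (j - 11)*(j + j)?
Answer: 240100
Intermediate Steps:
Y(j) = 2*j*(-11 + j) (Y(j) = (-11 + j)*(2*j) = 2*j*(-11 + j))
(-(-2 - 4) + Y(-11))² = (-(-2 - 4) + 2*(-11)*(-11 - 11))² = (-1*(-6) + 2*(-11)*(-22))² = (6 + 484)² = 490² = 240100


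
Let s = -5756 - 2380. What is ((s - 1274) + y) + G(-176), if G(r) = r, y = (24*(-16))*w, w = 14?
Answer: -14962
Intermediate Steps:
s = -8136
y = -5376 (y = (24*(-16))*14 = -384*14 = -5376)
((s - 1274) + y) + G(-176) = ((-8136 - 1274) - 5376) - 176 = (-9410 - 5376) - 176 = -14786 - 176 = -14962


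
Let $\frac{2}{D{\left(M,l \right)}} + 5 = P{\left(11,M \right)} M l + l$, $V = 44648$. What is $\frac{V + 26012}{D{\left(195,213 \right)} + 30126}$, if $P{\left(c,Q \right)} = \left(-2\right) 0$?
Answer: $\frac{1469728}{626621} \approx 2.3455$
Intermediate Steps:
$P{\left(c,Q \right)} = 0$
$D{\left(M,l \right)} = \frac{2}{-5 + l}$ ($D{\left(M,l \right)} = \frac{2}{-5 + \left(0 M l + l\right)} = \frac{2}{-5 + \left(0 l + l\right)} = \frac{2}{-5 + \left(0 + l\right)} = \frac{2}{-5 + l}$)
$\frac{V + 26012}{D{\left(195,213 \right)} + 30126} = \frac{44648 + 26012}{\frac{2}{-5 + 213} + 30126} = \frac{70660}{\frac{2}{208} + 30126} = \frac{70660}{2 \cdot \frac{1}{208} + 30126} = \frac{70660}{\frac{1}{104} + 30126} = \frac{70660}{\frac{3133105}{104}} = 70660 \cdot \frac{104}{3133105} = \frac{1469728}{626621}$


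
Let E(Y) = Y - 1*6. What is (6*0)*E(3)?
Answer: 0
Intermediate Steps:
E(Y) = -6 + Y (E(Y) = Y - 6 = -6 + Y)
(6*0)*E(3) = (6*0)*(-6 + 3) = 0*(-3) = 0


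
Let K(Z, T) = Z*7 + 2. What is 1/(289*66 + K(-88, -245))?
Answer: 1/18460 ≈ 5.4171e-5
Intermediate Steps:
K(Z, T) = 2 + 7*Z (K(Z, T) = 7*Z + 2 = 2 + 7*Z)
1/(289*66 + K(-88, -245)) = 1/(289*66 + (2 + 7*(-88))) = 1/(19074 + (2 - 616)) = 1/(19074 - 614) = 1/18460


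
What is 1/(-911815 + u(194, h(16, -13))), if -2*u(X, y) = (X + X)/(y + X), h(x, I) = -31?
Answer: -163/148626039 ≈ -1.0967e-6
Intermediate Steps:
u(X, y) = -X/(X + y) (u(X, y) = -(X + X)/(2*(y + X)) = -2*X/(2*(X + y)) = -X/(X + y))
1/(-911815 + u(194, h(16, -13))) = 1/(-911815 - 1*194/(194 - 31)) = 1/(-911815 - 1*194/163) = 1/(-911815 - 1*194*1/163) = 1/(-911815 - 194/163) = 1/(-148626039/163) = -163/148626039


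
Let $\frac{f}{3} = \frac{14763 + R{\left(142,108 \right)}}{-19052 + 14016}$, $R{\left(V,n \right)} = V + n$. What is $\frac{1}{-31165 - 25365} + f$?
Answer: $- \frac{1273029853}{142342540} \approx -8.9434$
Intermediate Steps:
$f = - \frac{45039}{5036}$ ($f = 3 \frac{14763 + \left(142 + 108\right)}{-19052 + 14016} = 3 \frac{14763 + 250}{-5036} = 3 \cdot 15013 \left(- \frac{1}{5036}\right) = 3 \left(- \frac{15013}{5036}\right) = - \frac{45039}{5036} \approx -8.9434$)
$\frac{1}{-31165 - 25365} + f = \frac{1}{-31165 - 25365} - \frac{45039}{5036} = \frac{1}{-56530} - \frac{45039}{5036} = - \frac{1}{56530} - \frac{45039}{5036} = - \frac{1273029853}{142342540}$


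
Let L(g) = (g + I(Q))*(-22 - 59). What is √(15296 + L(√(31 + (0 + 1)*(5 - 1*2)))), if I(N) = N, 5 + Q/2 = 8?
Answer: √(14810 - 81*√34) ≈ 119.74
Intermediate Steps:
Q = 6 (Q = -10 + 2*8 = -10 + 16 = 6)
L(g) = -486 - 81*g (L(g) = (g + 6)*(-22 - 59) = (6 + g)*(-81) = -486 - 81*g)
√(15296 + L(√(31 + (0 + 1)*(5 - 1*2)))) = √(15296 + (-486 - 81*√(31 + (0 + 1)*(5 - 1*2)))) = √(15296 + (-486 - 81*√(31 + 1*(5 - 2)))) = √(15296 + (-486 - 81*√(31 + 1*3))) = √(15296 + (-486 - 81*√(31 + 3))) = √(15296 + (-486 - 81*√34)) = √(14810 - 81*√34)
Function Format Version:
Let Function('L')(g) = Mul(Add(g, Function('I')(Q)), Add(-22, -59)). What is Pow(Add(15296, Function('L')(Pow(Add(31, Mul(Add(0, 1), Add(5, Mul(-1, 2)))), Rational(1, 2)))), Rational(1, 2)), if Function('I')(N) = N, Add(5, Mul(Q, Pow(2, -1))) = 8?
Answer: Pow(Add(14810, Mul(-81, Pow(34, Rational(1, 2)))), Rational(1, 2)) ≈ 119.74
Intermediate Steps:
Q = 6 (Q = Add(-10, Mul(2, 8)) = Add(-10, 16) = 6)
Function('L')(g) = Add(-486, Mul(-81, g)) (Function('L')(g) = Mul(Add(g, 6), Add(-22, -59)) = Mul(Add(6, g), -81) = Add(-486, Mul(-81, g)))
Pow(Add(15296, Function('L')(Pow(Add(31, Mul(Add(0, 1), Add(5, Mul(-1, 2)))), Rational(1, 2)))), Rational(1, 2)) = Pow(Add(15296, Add(-486, Mul(-81, Pow(Add(31, Mul(Add(0, 1), Add(5, Mul(-1, 2)))), Rational(1, 2))))), Rational(1, 2)) = Pow(Add(15296, Add(-486, Mul(-81, Pow(Add(31, Mul(1, Add(5, -2))), Rational(1, 2))))), Rational(1, 2)) = Pow(Add(15296, Add(-486, Mul(-81, Pow(Add(31, Mul(1, 3)), Rational(1, 2))))), Rational(1, 2)) = Pow(Add(15296, Add(-486, Mul(-81, Pow(Add(31, 3), Rational(1, 2))))), Rational(1, 2)) = Pow(Add(15296, Add(-486, Mul(-81, Pow(34, Rational(1, 2))))), Rational(1, 2)) = Pow(Add(14810, Mul(-81, Pow(34, Rational(1, 2)))), Rational(1, 2))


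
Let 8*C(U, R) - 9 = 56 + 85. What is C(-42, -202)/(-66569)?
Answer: -75/266276 ≈ -0.00028166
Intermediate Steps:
C(U, R) = 75/4 (C(U, R) = 9/8 + (56 + 85)/8 = 9/8 + (1/8)*141 = 9/8 + 141/8 = 75/4)
C(-42, -202)/(-66569) = (75/4)/(-66569) = (75/4)*(-1/66569) = -75/266276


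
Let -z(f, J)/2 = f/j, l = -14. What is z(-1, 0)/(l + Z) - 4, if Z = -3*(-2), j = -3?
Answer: -47/12 ≈ -3.9167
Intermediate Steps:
z(f, J) = 2*f/3 (z(f, J) = -2*f/(-3) = -2*f*(-1)/3 = -(-2)*f/3 = 2*f/3)
Z = 6
z(-1, 0)/(l + Z) - 4 = ((⅔)*(-1))/(-14 + 6) - 4 = -⅔/(-8) - 4 = -⅔*(-⅛) - 4 = 1/12 - 4 = -47/12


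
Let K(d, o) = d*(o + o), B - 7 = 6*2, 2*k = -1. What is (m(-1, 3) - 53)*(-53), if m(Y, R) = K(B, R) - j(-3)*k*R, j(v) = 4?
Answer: -3551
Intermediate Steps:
k = -1/2 (k = (1/2)*(-1) = -1/2 ≈ -0.50000)
B = 19 (B = 7 + 6*2 = 7 + 12 = 19)
K(d, o) = 2*d*o (K(d, o) = d*(2*o) = 2*d*o)
m(Y, R) = 40*R (m(Y, R) = 2*19*R - 4*(-R/2) = 38*R - (-2)*R = 38*R + 2*R = 40*R)
(m(-1, 3) - 53)*(-53) = (40*3 - 53)*(-53) = (120 - 53)*(-53) = 67*(-53) = -3551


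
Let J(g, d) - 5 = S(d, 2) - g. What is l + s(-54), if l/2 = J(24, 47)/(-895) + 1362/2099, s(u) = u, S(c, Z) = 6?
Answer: -98952116/1878605 ≈ -52.673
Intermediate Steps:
J(g, d) = 11 - g (J(g, d) = 5 + (6 - g) = 11 - g)
l = 2492554/1878605 (l = 2*((11 - 1*24)/(-895) + 1362/2099) = 2*((11 - 24)*(-1/895) + 1362*(1/2099)) = 2*(-13*(-1/895) + 1362/2099) = 2*(13/895 + 1362/2099) = 2*(1246277/1878605) = 2492554/1878605 ≈ 1.3268)
l + s(-54) = 2492554/1878605 - 54 = -98952116/1878605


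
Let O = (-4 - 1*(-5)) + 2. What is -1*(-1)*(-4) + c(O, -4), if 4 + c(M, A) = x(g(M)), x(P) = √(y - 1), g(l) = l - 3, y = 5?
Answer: -6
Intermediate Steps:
g(l) = -3 + l
O = 3 (O = (-4 + 5) + 2 = 1 + 2 = 3)
x(P) = 2 (x(P) = √(5 - 1) = √4 = 2)
c(M, A) = -2 (c(M, A) = -4 + 2 = -2)
-1*(-1)*(-4) + c(O, -4) = -1*(-1)*(-4) - 2 = 1*(-4) - 2 = -4 - 2 = -6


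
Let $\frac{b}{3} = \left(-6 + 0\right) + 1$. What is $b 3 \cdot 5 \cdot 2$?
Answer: $-450$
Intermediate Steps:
$b = -15$ ($b = 3 \left(\left(-6 + 0\right) + 1\right) = 3 \left(-6 + 1\right) = 3 \left(-5\right) = -15$)
$b 3 \cdot 5 \cdot 2 = - 15 \cdot 3 \cdot 5 \cdot 2 = - 15 \cdot 15 \cdot 2 = \left(-15\right) 30 = -450$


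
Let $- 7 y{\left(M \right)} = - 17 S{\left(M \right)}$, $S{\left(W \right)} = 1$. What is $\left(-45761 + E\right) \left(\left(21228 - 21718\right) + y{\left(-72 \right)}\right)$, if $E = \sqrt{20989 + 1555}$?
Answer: $\frac{156182293}{7} - \frac{13652 \sqrt{1409}}{7} \approx 2.2239 \cdot 10^{7}$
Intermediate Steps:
$E = 4 \sqrt{1409}$ ($E = \sqrt{22544} = 4 \sqrt{1409} \approx 150.15$)
$y{\left(M \right)} = \frac{17}{7}$ ($y{\left(M \right)} = - \frac{\left(-17\right) 1}{7} = \left(- \frac{1}{7}\right) \left(-17\right) = \frac{17}{7}$)
$\left(-45761 + E\right) \left(\left(21228 - 21718\right) + y{\left(-72 \right)}\right) = \left(-45761 + 4 \sqrt{1409}\right) \left(\left(21228 - 21718\right) + \frac{17}{7}\right) = \left(-45761 + 4 \sqrt{1409}\right) \left(-490 + \frac{17}{7}\right) = \left(-45761 + 4 \sqrt{1409}\right) \left(- \frac{3413}{7}\right) = \frac{156182293}{7} - \frac{13652 \sqrt{1409}}{7}$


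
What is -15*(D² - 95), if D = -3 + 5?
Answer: 1365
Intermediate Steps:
D = 2
-15*(D² - 95) = -15*(2² - 95) = -15*(4 - 95) = -15*(-91) = 1365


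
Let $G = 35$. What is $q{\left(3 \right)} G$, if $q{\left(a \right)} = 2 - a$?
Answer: $-35$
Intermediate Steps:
$q{\left(3 \right)} G = \left(2 - 3\right) 35 = \left(-1\right) 35 = -35$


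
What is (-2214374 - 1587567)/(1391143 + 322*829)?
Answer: -3801941/1658081 ≈ -2.2930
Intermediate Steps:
(-2214374 - 1587567)/(1391143 + 322*829) = -3801941/(1391143 + 266938) = -3801941/1658081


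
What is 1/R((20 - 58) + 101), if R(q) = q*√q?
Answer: √7/1323 ≈ 0.0019998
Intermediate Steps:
R(q) = q^(3/2)
1/R((20 - 58) + 101) = 1/(((20 - 58) + 101)^(3/2)) = 1/((-38 + 101)^(3/2)) = 1/(63^(3/2)) = 1/(189*√7) = √7/1323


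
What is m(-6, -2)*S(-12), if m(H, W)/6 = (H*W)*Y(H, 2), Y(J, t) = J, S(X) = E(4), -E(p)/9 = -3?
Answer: -11664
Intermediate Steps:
E(p) = 27 (E(p) = -9*(-3) = 27)
S(X) = 27
m(H, W) = 6*W*H**2 (m(H, W) = 6*((H*W)*H) = 6*(W*H**2) = 6*W*H**2)
m(-6, -2)*S(-12) = (6*(-2)*(-6)**2)*27 = (6*(-2)*36)*27 = -432*27 = -11664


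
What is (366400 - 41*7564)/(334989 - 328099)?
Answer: 28138/3445 ≈ 8.1678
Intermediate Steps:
(366400 - 41*7564)/(334989 - 328099) = (366400 - 310124)/6890 = 56276*(1/6890) = 28138/3445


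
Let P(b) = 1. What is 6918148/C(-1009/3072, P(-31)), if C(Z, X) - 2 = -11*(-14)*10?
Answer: 3459074/771 ≈ 4486.5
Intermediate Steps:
C(Z, X) = 1542 (C(Z, X) = 2 - 11*(-14)*10 = 2 + 154*10 = 2 + 1540 = 1542)
6918148/C(-1009/3072, P(-31)) = 6918148/1542 = 6918148*(1/1542) = 3459074/771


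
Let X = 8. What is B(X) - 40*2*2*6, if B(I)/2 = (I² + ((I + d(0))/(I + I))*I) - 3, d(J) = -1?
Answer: -831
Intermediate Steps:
B(I) = -7 + I + 2*I² (B(I) = 2*((I² + ((I - 1)/(I + I))*I) - 3) = 2*((I² + ((-1 + I)/((2*I)))*I) - 3) = 2*((I² + ((-1 + I)*(1/(2*I)))*I) - 3) = 2*((I² + ((-1 + I)/(2*I))*I) - 3) = 2*((I² + (-½ + I/2)) - 3) = 2*((-½ + I² + I/2) - 3) = 2*(-7/2 + I² + I/2) = -7 + I + 2*I²)
B(X) - 40*2*2*6 = (-7 + 8 + 2*8²) - 40*2*2*6 = (-7 + 8 + 2*64) - 160*6 = (-7 + 8 + 128) - 40*24 = 129 - 960 = -831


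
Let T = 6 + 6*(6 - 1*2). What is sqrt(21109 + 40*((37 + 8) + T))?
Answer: sqrt(24109) ≈ 155.27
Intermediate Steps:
T = 30 (T = 6 + 6*(6 - 2) = 6 + 6*4 = 6 + 24 = 30)
sqrt(21109 + 40*((37 + 8) + T)) = sqrt(21109 + 40*((37 + 8) + 30)) = sqrt(21109 + 40*(45 + 30)) = sqrt(21109 + 40*75) = sqrt(21109 + 3000) = sqrt(24109)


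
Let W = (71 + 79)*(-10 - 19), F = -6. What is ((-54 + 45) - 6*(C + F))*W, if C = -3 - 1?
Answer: -221850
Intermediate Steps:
C = -4
W = -4350 (W = 150*(-29) = -4350)
((-54 + 45) - 6*(C + F))*W = ((-54 + 45) - 6*(-4 - 6))*(-4350) = (-9 - 6*(-10))*(-4350) = (-9 + 60)*(-4350) = 51*(-4350) = -221850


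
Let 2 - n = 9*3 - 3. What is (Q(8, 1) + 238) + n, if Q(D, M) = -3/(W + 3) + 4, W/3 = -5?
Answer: 881/4 ≈ 220.25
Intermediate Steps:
W = -15 (W = 3*(-5) = -15)
n = -22 (n = 2 - (9*3 - 3) = 2 - (27 - 3) = 2 - 1*24 = 2 - 24 = -22)
Q(D, M) = 17/4 (Q(D, M) = -3/(-15 + 3) + 4 = -3/(-12) + 4 = -1/12*(-3) + 4 = 1/4 + 4 = 17/4)
(Q(8, 1) + 238) + n = (17/4 + 238) - 22 = 969/4 - 22 = 881/4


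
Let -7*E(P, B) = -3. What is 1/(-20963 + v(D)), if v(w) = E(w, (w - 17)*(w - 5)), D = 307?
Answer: -7/146738 ≈ -4.7704e-5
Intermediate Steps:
E(P, B) = 3/7 (E(P, B) = -⅐*(-3) = 3/7)
v(w) = 3/7
1/(-20963 + v(D)) = 1/(-20963 + 3/7) = 1/(-146738/7) = -7/146738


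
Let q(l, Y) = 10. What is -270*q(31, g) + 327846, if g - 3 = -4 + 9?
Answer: 325146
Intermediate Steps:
g = 8 (g = 3 + (-4 + 9) = 3 + 5 = 8)
-270*q(31, g) + 327846 = -270*10 + 327846 = -2700 + 327846 = 325146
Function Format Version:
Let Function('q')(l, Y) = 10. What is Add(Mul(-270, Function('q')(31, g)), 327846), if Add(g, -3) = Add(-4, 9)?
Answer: 325146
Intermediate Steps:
g = 8 (g = Add(3, Add(-4, 9)) = Add(3, 5) = 8)
Add(Mul(-270, Function('q')(31, g)), 327846) = Add(Mul(-270, 10), 327846) = Add(-2700, 327846) = 325146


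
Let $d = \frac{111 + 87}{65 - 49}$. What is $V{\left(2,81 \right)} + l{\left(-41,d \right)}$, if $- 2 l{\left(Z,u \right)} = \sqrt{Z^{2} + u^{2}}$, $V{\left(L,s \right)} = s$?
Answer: $81 - \frac{\sqrt{117385}}{16} \approx 59.587$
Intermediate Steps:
$d = \frac{99}{8}$ ($d = \frac{198}{16} = 198 \cdot \frac{1}{16} = \frac{99}{8} \approx 12.375$)
$l{\left(Z,u \right)} = - \frac{\sqrt{Z^{2} + u^{2}}}{2}$
$V{\left(2,81 \right)} + l{\left(-41,d \right)} = 81 - \frac{\sqrt{\left(-41\right)^{2} + \left(\frac{99}{8}\right)^{2}}}{2} = 81 - \frac{\sqrt{1681 + \frac{9801}{64}}}{2} = 81 - \frac{\sqrt{\frac{117385}{64}}}{2} = 81 - \frac{\frac{1}{8} \sqrt{117385}}{2} = 81 - \frac{\sqrt{117385}}{16}$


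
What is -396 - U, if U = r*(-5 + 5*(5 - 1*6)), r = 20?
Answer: -196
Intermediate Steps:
U = -200 (U = 20*(-5 + 5*(5 - 1*6)) = 20*(-5 + 5*(5 - 6)) = 20*(-5 + 5*(-1)) = 20*(-5 - 5) = 20*(-10) = -200)
-396 - U = -396 - 1*(-200) = -396 + 200 = -196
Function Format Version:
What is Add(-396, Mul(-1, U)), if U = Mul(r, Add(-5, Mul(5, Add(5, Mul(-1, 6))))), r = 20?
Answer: -196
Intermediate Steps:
U = -200 (U = Mul(20, Add(-5, Mul(5, Add(5, Mul(-1, 6))))) = Mul(20, Add(-5, Mul(5, Add(5, -6)))) = Mul(20, Add(-5, Mul(5, -1))) = Mul(20, Add(-5, -5)) = Mul(20, -10) = -200)
Add(-396, Mul(-1, U)) = Add(-396, Mul(-1, -200)) = Add(-396, 200) = -196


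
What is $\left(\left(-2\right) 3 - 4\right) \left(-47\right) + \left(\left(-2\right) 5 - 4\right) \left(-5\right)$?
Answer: $540$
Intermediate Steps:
$\left(\left(-2\right) 3 - 4\right) \left(-47\right) + \left(\left(-2\right) 5 - 4\right) \left(-5\right) = \left(-6 - 4\right) \left(-47\right) + \left(-10 - 4\right) \left(-5\right) = \left(-10\right) \left(-47\right) - -70 = 470 + 70 = 540$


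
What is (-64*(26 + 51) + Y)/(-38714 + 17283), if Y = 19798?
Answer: -14870/21431 ≈ -0.69385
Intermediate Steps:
(-64*(26 + 51) + Y)/(-38714 + 17283) = (-64*(26 + 51) + 19798)/(-38714 + 17283) = (-64*77 + 19798)/(-21431) = (-4928 + 19798)*(-1/21431) = 14870*(-1/21431) = -14870/21431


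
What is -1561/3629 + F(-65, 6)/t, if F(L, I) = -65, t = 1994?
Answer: -3348519/7236226 ≈ -0.46274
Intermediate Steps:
-1561/3629 + F(-65, 6)/t = -1561/3629 - 65/1994 = -3348519/7236226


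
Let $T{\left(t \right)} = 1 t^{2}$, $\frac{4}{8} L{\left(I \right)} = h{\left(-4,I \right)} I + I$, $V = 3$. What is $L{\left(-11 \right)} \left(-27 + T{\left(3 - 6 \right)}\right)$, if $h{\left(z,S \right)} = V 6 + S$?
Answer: $3168$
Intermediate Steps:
$h{\left(z,S \right)} = 18 + S$ ($h{\left(z,S \right)} = 3 \cdot 6 + S = 18 + S$)
$L{\left(I \right)} = 2 I + 2 I \left(18 + I\right)$ ($L{\left(I \right)} = 2 \left(\left(18 + I\right) I + I\right) = 2 \left(I \left(18 + I\right) + I\right) = 2 \left(I + I \left(18 + I\right)\right) = 2 I + 2 I \left(18 + I\right)$)
$T{\left(t \right)} = t^{2}$
$L{\left(-11 \right)} \left(-27 + T{\left(3 - 6 \right)}\right) = 2 \left(-11\right) \left(19 - 11\right) \left(-27 + \left(3 - 6\right)^{2}\right) = 2 \left(-11\right) 8 \left(-27 + \left(-3\right)^{2}\right) = - 176 \left(-27 + 9\right) = \left(-176\right) \left(-18\right) = 3168$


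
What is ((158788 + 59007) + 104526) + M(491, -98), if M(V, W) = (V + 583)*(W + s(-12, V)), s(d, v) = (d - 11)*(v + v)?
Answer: -24040295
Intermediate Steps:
s(d, v) = 2*v*(-11 + d) (s(d, v) = (-11 + d)*(2*v) = 2*v*(-11 + d))
M(V, W) = (583 + V)*(W - 46*V) (M(V, W) = (V + 583)*(W + 2*V*(-11 - 12)) = (583 + V)*(W + 2*V*(-23)) = (583 + V)*(W - 46*V))
((158788 + 59007) + 104526) + M(491, -98) = ((158788 + 59007) + 104526) + (-26818*491 - 46*491² + 583*(-98) + 491*(-98)) = (217795 + 104526) + (-13167638 - 46*241081 - 57134 - 48118) = 322321 + (-13167638 - 11089726 - 57134 - 48118) = 322321 - 24362616 = -24040295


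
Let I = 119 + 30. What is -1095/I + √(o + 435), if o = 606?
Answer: -1095/149 + √1041 ≈ 24.916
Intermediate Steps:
I = 149
-1095/I + √(o + 435) = -1095/149 + √(606 + 435) = (1/149)*(-1095) + √1041 = -1095/149 + √1041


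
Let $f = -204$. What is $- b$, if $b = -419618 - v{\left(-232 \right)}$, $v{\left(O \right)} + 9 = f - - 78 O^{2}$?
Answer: $4617677$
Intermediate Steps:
$v{\left(O \right)} = -213 + 78 O^{2}$ ($v{\left(O \right)} = -9 - \left(204 - 78 O^{2}\right) = -9 + \left(-204 + 78 O^{2}\right) = -213 + 78 O^{2}$)
$b = -4617677$ ($b = -419618 - \left(-213 + 78 \left(-232\right)^{2}\right) = -419618 - \left(-213 + 78 \cdot 53824\right) = -419618 - \left(-213 + 4198272\right) = -419618 - 4198059 = -4617677$)
$- b = \left(-1\right) \left(-4617677\right) = 4617677$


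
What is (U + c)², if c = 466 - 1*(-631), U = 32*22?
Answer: 3243601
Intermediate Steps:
U = 704
c = 1097 (c = 466 + 631 = 1097)
(U + c)² = (704 + 1097)² = 1801² = 3243601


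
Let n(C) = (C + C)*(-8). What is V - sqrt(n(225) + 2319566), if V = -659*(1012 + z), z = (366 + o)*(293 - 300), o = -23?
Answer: 915351 - sqrt(2315966) ≈ 9.1383e+5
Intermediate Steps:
z = -2401 (z = (366 - 23)*(293 - 300) = 343*(-7) = -2401)
n(C) = -16*C (n(C) = (2*C)*(-8) = -16*C)
V = 915351 (V = -659*(1012 - 2401) = -659*(-1389) = 915351)
V - sqrt(n(225) + 2319566) = 915351 - sqrt(-16*225 + 2319566) = 915351 - sqrt(-3600 + 2319566) = 915351 - sqrt(2315966)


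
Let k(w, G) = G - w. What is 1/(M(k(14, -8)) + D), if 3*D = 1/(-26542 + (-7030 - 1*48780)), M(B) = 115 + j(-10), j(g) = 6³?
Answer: 247056/81775535 ≈ 0.0030211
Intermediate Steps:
j(g) = 216
M(B) = 331 (M(B) = 115 + 216 = 331)
D = -1/247056 (D = 1/(3*(-26542 + (-7030 - 1*48780))) = 1/(3*(-26542 + (-7030 - 48780))) = 1/(3*(-26542 - 55810)) = (⅓)/(-82352) = (⅓)*(-1/82352) = -1/247056 ≈ -4.0477e-6)
1/(M(k(14, -8)) + D) = 1/(331 - 1/247056) = 1/(81775535/247056) = 247056/81775535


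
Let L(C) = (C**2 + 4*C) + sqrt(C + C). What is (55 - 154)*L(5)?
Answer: -4455 - 99*sqrt(10) ≈ -4768.1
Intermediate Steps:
L(C) = C**2 + 4*C + sqrt(2)*sqrt(C) (L(C) = (C**2 + 4*C) + sqrt(2*C) = (C**2 + 4*C) + sqrt(2)*sqrt(C) = C**2 + 4*C + sqrt(2)*sqrt(C))
(55 - 154)*L(5) = (55 - 154)*(5**2 + 4*5 + sqrt(2)*sqrt(5)) = -99*(25 + 20 + sqrt(10)) = -99*(45 + sqrt(10)) = -4455 - 99*sqrt(10)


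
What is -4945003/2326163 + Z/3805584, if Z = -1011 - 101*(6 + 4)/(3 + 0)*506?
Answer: -8235962429345/3793889440368 ≈ -2.1708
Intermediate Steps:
Z = -514093/3 (Z = -1011 - 1010/3*506 = -1011 - 511060/3 = -514093/3 ≈ -1.7136e+5)
-4945003/2326163 + Z/3805584 = -4945003/2326163 - 514093/3/3805584 = -4945003*1/2326163 - 514093/3*1/3805584 = -706429/332309 - 514093/11416752 = -8235962429345/3793889440368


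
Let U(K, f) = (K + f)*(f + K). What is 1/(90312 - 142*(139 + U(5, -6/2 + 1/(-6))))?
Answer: 18/1261741 ≈ 1.4266e-5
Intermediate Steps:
U(K, f) = (K + f)² (U(K, f) = (K + f)*(K + f) = (K + f)²)
1/(90312 - 142*(139 + U(5, -6/2 + 1/(-6)))) = 1/(90312 - 142*(139 + (5 + (-6/2 + 1/(-6)))²)) = 1/(90312 - 142*(139 + (5 + (-6*½ + 1*(-⅙)))²)) = 1/(90312 - 142*(139 + (5 + (-3 - ⅙))²)) = 1/(90312 - 142*(139 + (5 - 19/6)²)) = 1/(90312 - 142*(139 + (11/6)²)) = 1/(90312 - 142*(139 + 121/36)) = 1/(90312 - 142*5125/36) = 1/(90312 - 363875/18) = 1/(1261741/18) = 18/1261741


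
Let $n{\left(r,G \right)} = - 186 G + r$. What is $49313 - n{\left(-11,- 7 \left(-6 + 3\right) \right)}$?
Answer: $53230$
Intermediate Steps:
$n{\left(r,G \right)} = r - 186 G$
$49313 - n{\left(-11,- 7 \left(-6 + 3\right) \right)} = 49313 - \left(-11 - 186 \left(- 7 \left(-6 + 3\right)\right)\right) = 49313 - \left(-11 - 186 \left(\left(-7\right) \left(-3\right)\right)\right) = 49313 - \left(-11 - 3906\right) = 49313 - -3917 = 49313 + 3917 = 53230$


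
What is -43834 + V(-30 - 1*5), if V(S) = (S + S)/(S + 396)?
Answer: -15824144/361 ≈ -43834.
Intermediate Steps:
V(S) = 2*S/(396 + S) (V(S) = (2*S)/(396 + S) = 2*S/(396 + S))
-43834 + V(-30 - 1*5) = -43834 + 2*(-30 - 1*5)/(396 + (-30 - 1*5)) = -43834 + 2*(-30 - 5)/(396 + (-30 - 5)) = -43834 + 2*(-35)/(396 - 35) = -43834 + 2*(-35)/361 = -43834 + 2*(-35)*(1/361) = -43834 - 70/361 = -15824144/361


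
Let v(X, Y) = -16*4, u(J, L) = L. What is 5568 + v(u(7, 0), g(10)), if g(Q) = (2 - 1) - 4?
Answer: 5504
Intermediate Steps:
g(Q) = -3 (g(Q) = 1 - 4 = -3)
v(X, Y) = -64
5568 + v(u(7, 0), g(10)) = 5568 - 64 = 5504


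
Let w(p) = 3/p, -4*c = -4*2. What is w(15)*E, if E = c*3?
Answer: 6/5 ≈ 1.2000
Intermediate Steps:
c = 2 (c = -(-1)*2 = -¼*(-8) = 2)
E = 6 (E = 2*3 = 6)
w(15)*E = (3/15)*6 = (3*(1/15))*6 = (⅕)*6 = 6/5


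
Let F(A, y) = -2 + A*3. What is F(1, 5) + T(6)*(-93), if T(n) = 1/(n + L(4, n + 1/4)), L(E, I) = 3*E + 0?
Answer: -25/6 ≈ -4.1667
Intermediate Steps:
L(E, I) = 3*E
F(A, y) = -2 + 3*A
T(n) = 1/(12 + n) (T(n) = 1/(n + 3*4) = 1/(n + 12) = 1/(12 + n))
F(1, 5) + T(6)*(-93) = (-2 + 3*1) - 93/(12 + 6) = (-2 + 3) - 93/18 = 1 + (1/18)*(-93) = 1 - 31/6 = -25/6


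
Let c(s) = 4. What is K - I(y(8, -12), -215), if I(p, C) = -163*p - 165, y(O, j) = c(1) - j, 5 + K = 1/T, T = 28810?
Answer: 79746081/28810 ≈ 2768.0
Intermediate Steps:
K = -144049/28810 (K = -5 + 1/28810 = -144049/28810 ≈ -5.0000)
y(O, j) = 4 - j
I(p, C) = -165 - 163*p
K - I(y(8, -12), -215) = -144049/28810 - (-165 - 163*(4 - 1*(-12))) = -144049/28810 - (-165 - 163*(4 + 12)) = -144049/28810 - (-165 - 163*16) = -144049/28810 - (-165 - 2608) = -144049/28810 - 1*(-2773) = -144049/28810 + 2773 = 79746081/28810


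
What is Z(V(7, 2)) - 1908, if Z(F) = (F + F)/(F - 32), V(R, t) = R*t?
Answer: -17186/9 ≈ -1909.6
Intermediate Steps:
Z(F) = 2*F/(-32 + F) (Z(F) = (2*F)/(-32 + F) = 2*F/(-32 + F))
Z(V(7, 2)) - 1908 = 2*(7*2)/(-32 + 7*2) - 1908 = 2*14/(-32 + 14) - 1908 = 2*14/(-18) - 1908 = 2*14*(-1/18) - 1908 = -14/9 - 1908 = -17186/9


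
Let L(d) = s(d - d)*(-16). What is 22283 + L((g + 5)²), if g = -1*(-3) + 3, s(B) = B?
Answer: 22283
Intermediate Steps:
g = 6 (g = 3 + 3 = 6)
L(d) = 0 (L(d) = (d - d)*(-16) = 0*(-16) = 0)
22283 + L((g + 5)²) = 22283 + 0 = 22283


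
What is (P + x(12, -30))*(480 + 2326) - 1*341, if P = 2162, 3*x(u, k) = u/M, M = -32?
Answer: 24263521/4 ≈ 6.0659e+6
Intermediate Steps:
x(u, k) = -u/96 (x(u, k) = (u/(-32))/3 = (u*(-1/32))/3 = (-u/32)/3 = -u/96)
(P + x(12, -30))*(480 + 2326) - 1*341 = (2162 - 1/96*12)*(480 + 2326) - 1*341 = (2162 - 1/8)*2806 - 341 = (17295/8)*2806 - 341 = 24264885/4 - 341 = 24263521/4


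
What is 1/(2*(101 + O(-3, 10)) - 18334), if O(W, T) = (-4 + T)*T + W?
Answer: -1/18018 ≈ -5.5500e-5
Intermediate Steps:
O(W, T) = W + T*(-4 + T) (O(W, T) = T*(-4 + T) + W = W + T*(-4 + T))
1/(2*(101 + O(-3, 10)) - 18334) = 1/(2*(101 + (-3 + 10² - 4*10)) - 18334) = 1/(2*(101 + (-3 + 100 - 40)) - 18334) = 1/(2*(101 + 57) - 18334) = 1/(2*158 - 18334) = 1/(316 - 18334) = 1/(-18018) = -1/18018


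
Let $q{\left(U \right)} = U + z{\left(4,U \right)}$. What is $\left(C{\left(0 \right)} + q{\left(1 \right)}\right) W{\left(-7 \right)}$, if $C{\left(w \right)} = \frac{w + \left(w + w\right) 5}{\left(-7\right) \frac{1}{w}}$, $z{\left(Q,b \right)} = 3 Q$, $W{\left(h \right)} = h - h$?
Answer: $0$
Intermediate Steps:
$W{\left(h \right)} = 0$
$q{\left(U \right)} = 12 + U$ ($q{\left(U \right)} = U + 3 \cdot 4 = U + 12 = 12 + U$)
$C{\left(w \right)} = - \frac{11 w^{2}}{7}$ ($C{\left(w \right)} = \left(w + 2 w 5\right) \left(- \frac{w}{7}\right) = \left(w + 10 w\right) \left(- \frac{w}{7}\right) = 11 w \left(- \frac{w}{7}\right) = - \frac{11 w^{2}}{7}$)
$\left(C{\left(0 \right)} + q{\left(1 \right)}\right) W{\left(-7 \right)} = \left(- \frac{11 \cdot 0^{2}}{7} + \left(12 + 1\right)\right) 0 = \left(\left(- \frac{11}{7}\right) 0 + 13\right) 0 = \left(0 + 13\right) 0 = 13 \cdot 0 = 0$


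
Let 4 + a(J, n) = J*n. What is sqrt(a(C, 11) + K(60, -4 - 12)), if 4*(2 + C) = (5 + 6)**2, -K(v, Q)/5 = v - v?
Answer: sqrt(1227)/2 ≈ 17.514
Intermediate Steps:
K(v, Q) = 0 (K(v, Q) = -5*(v - v) = -5*0 = 0)
C = 113/4 (C = -2 + (5 + 6)**2/4 = -2 + (1/4)*11**2 = -2 + (1/4)*121 = -2 + 121/4 = 113/4 ≈ 28.250)
a(J, n) = -4 + J*n
sqrt(a(C, 11) + K(60, -4 - 12)) = sqrt((-4 + (113/4)*11) + 0) = sqrt((-4 + 1243/4) + 0) = sqrt(1227/4 + 0) = sqrt(1227/4) = sqrt(1227)/2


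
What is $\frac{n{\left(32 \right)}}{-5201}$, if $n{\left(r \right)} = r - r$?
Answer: $0$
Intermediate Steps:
$n{\left(r \right)} = 0$
$\frac{n{\left(32 \right)}}{-5201} = \frac{0}{-5201} = 0 \left(- \frac{1}{5201}\right) = 0$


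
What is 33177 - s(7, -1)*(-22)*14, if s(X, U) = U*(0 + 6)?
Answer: 31329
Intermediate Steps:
s(X, U) = 6*U (s(X, U) = U*6 = 6*U)
33177 - s(7, -1)*(-22)*14 = 33177 - (6*(-1))*(-22)*14 = 33177 - (-6*(-22))*14 = 33177 - 132*14 = 33177 - 1*1848 = 33177 - 1848 = 31329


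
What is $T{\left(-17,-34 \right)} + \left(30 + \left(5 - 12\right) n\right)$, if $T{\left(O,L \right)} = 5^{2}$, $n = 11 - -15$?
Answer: $-127$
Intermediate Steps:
$n = 26$ ($n = 11 + 15 = 26$)
$T{\left(O,L \right)} = 25$
$T{\left(-17,-34 \right)} + \left(30 + \left(5 - 12\right) n\right) = 25 + \left(30 + \left(5 - 12\right) 26\right) = 25 + \left(30 - 182\right) = 25 - 152 = -127$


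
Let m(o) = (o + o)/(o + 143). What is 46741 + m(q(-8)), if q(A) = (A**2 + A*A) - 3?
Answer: 6263419/134 ≈ 46742.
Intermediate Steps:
q(A) = -3 + 2*A**2 (q(A) = (A**2 + A**2) - 3 = 2*A**2 - 3 = -3 + 2*A**2)
m(o) = 2*o/(143 + o) (m(o) = (2*o)/(143 + o) = 2*o/(143 + o))
46741 + m(q(-8)) = 46741 + 2*(-3 + 2*(-8)**2)/(143 + (-3 + 2*(-8)**2)) = 46741 + 2*(-3 + 2*64)/(143 + (-3 + 2*64)) = 46741 + 2*(-3 + 128)/(143 + (-3 + 128)) = 46741 + 2*125/(143 + 125) = 46741 + 2*125/268 = 46741 + 2*125*(1/268) = 46741 + 125/134 = 6263419/134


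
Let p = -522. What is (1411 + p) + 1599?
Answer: 2488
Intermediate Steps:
(1411 + p) + 1599 = (1411 - 522) + 1599 = 889 + 1599 = 2488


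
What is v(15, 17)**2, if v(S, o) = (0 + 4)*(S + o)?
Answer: 16384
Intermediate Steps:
v(S, o) = 4*S + 4*o (v(S, o) = 4*(S + o) = 4*S + 4*o)
v(15, 17)**2 = (4*15 + 4*17)**2 = (60 + 68)**2 = 128**2 = 16384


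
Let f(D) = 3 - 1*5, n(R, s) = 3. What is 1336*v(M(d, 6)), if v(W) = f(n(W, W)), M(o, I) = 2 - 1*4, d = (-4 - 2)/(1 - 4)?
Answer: -2672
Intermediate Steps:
f(D) = -2 (f(D) = 3 - 5 = -2)
d = 2 (d = -6/(-3) = -6*(-1/3) = 2)
M(o, I) = -2 (M(o, I) = 2 - 4 = -2)
v(W) = -2
1336*v(M(d, 6)) = 1336*(-2) = -2672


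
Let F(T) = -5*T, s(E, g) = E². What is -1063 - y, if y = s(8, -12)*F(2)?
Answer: -423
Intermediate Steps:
y = -640 (y = 8²*(-5*2) = 64*(-10) = -640)
-1063 - y = -1063 - 1*(-640) = -1063 + 640 = -423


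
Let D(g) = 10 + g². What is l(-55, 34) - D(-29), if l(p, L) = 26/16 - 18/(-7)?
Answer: -47421/56 ≈ -846.80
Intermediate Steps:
l(p, L) = 235/56 (l(p, L) = 26*(1/16) - 18*(-⅐) = 13/8 + 18/7 = 235/56)
l(-55, 34) - D(-29) = 235/56 - (10 + (-29)²) = 235/56 - (10 + 841) = 235/56 - 1*851 = 235/56 - 851 = -47421/56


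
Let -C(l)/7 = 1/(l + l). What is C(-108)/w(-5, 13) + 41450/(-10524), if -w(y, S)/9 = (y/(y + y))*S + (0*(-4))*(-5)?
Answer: -43652989/11081772 ≈ -3.9392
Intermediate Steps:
C(l) = -7/(2*l) (C(l) = -7/(l + l) = -7*1/(2*l) = -7/(2*l))
w(y, S) = -9*S/2 (w(y, S) = -9*((y/(y + y))*S + (0*(-4))*(-5)) = -9*((y/((2*y)))*S + 0*(-5)) = -9*(((1/(2*y))*y)*S + 0) = -9*(S/2 + 0) = -9*S/2)
C(-108)/w(-5, 13) + 41450/(-10524) = (-7/2/(-108))/((-9/2*13)) + 41450/(-10524) = (-7/2*(-1/108))/(-117/2) + 41450*(-1/10524) = (7/216)*(-2/117) - 20725/5262 = -7/12636 - 20725/5262 = -43652989/11081772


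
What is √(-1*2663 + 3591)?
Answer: 4*√58 ≈ 30.463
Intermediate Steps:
√(-1*2663 + 3591) = √(-2663 + 3591) = √928 = 4*√58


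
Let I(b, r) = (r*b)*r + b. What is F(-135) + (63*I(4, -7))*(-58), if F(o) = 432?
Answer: -730368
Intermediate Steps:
I(b, r) = b + b*r² (I(b, r) = (b*r)*r + b = b*r² + b = b + b*r²)
F(-135) + (63*I(4, -7))*(-58) = 432 + (63*(4*(1 + (-7)²)))*(-58) = 432 + (63*(4*(1 + 49)))*(-58) = 432 + (63*(4*50))*(-58) = 432 + (63*200)*(-58) = 432 + 12600*(-58) = 432 - 730800 = -730368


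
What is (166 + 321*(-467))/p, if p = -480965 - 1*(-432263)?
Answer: 149741/48702 ≈ 3.0746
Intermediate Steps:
p = -48702 (p = -480965 + 432263 = -48702)
(166 + 321*(-467))/p = (166 + 321*(-467))/(-48702) = (166 - 149907)*(-1/48702) = -149741*(-1/48702) = 149741/48702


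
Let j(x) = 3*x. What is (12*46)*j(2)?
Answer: 3312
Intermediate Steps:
(12*46)*j(2) = (12*46)*(3*2) = 552*6 = 3312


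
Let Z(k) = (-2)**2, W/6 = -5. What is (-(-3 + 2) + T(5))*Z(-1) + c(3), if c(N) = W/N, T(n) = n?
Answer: 14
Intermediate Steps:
W = -30 (W = 6*(-5) = -30)
Z(k) = 4
c(N) = -30/N
(-(-3 + 2) + T(5))*Z(-1) + c(3) = (-(-3 + 2) + 5)*4 - 30/3 = (-1*(-1) + 5)*4 - 30*1/3 = (1 + 5)*4 - 10 = 6*4 - 10 = 24 - 10 = 14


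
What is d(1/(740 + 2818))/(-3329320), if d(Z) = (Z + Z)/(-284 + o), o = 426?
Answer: -1/841046159760 ≈ -1.1890e-12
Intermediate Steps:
d(Z) = Z/71 (d(Z) = (Z + Z)/(-284 + 426) = (2*Z)/142 = (2*Z)*(1/142) = Z/71)
d(1/(740 + 2818))/(-3329320) = (1/(71*(740 + 2818)))/(-3329320) = ((1/71)/3558)*(-1/3329320) = ((1/71)*(1/3558))*(-1/3329320) = (1/252618)*(-1/3329320) = -1/841046159760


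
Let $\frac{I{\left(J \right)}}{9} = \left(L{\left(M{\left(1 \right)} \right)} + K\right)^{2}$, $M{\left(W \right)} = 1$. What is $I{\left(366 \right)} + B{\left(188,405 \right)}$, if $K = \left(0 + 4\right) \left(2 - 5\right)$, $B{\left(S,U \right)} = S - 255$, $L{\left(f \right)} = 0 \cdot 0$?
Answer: $1229$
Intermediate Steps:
$L{\left(f \right)} = 0$
$B{\left(S,U \right)} = -255 + S$ ($B{\left(S,U \right)} = S + \left(-324 + 69\right) = S - 255 = -255 + S$)
$K = -12$ ($K = 4 \left(-3\right) = -12$)
$I{\left(J \right)} = 1296$ ($I{\left(J \right)} = 9 \left(0 - 12\right)^{2} = 9 \left(-12\right)^{2} = 9 \cdot 144 = 1296$)
$I{\left(366 \right)} + B{\left(188,405 \right)} = 1296 + \left(-255 + 188\right) = 1296 - 67 = 1229$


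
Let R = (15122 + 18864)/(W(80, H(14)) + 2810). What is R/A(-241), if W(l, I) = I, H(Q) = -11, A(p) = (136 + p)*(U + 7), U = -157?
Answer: 16993/22042125 ≈ 0.00077093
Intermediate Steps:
A(p) = -20400 - 150*p (A(p) = (136 + p)*(-157 + 7) = (136 + p)*(-150) = -20400 - 150*p)
R = 33986/2799 (R = (15122 + 18864)/(-11 + 2810) = 33986/2799 ≈ 12.142)
R/A(-241) = 33986/(2799*(-20400 - 150*(-241))) = 33986/(2799*(-20400 + 36150)) = (33986/2799)/15750 = (33986/2799)*(1/15750) = 16993/22042125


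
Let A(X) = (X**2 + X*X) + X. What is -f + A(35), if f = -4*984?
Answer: 6421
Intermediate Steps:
A(X) = X + 2*X**2 (A(X) = (X**2 + X**2) + X = 2*X**2 + X = X + 2*X**2)
f = -3936
-f + A(35) = -1*(-3936) + 35*(1 + 2*35) = 3936 + 35*(1 + 70) = 3936 + 35*71 = 3936 + 2485 = 6421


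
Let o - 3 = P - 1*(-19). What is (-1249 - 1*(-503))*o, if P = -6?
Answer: -11936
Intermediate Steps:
o = 16 (o = 3 + (-6 - 1*(-19)) = 3 + (-6 + 19) = 3 + 13 = 16)
(-1249 - 1*(-503))*o = (-1249 - 1*(-503))*16 = (-1249 + 503)*16 = -746*16 = -11936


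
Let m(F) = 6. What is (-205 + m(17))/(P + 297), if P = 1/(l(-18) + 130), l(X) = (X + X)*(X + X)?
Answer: -283774/423523 ≈ -0.67003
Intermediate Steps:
l(X) = 4*X² (l(X) = (2*X)*(2*X) = 4*X²)
P = 1/1426 (P = 1/(4*(-18)² + 130) = 1/(4*324 + 130) = 1/(1296 + 130) = 1/1426 ≈ 0.00070126)
(-205 + m(17))/(P + 297) = (-205 + 6)/(1/1426 + 297) = -199/423523/1426 = -199*1426/423523 = -283774/423523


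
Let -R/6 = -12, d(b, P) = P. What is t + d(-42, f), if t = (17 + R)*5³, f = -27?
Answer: 11098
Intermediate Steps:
R = 72 (R = -6*(-12) = 72)
t = 11125 (t = (17 + 72)*5³ = 89*125 = 11125)
t + d(-42, f) = 11125 - 27 = 11098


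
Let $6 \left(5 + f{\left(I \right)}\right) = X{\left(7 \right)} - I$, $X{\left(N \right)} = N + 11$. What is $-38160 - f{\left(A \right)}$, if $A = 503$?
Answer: $- \frac{228445}{6} \approx -38074.0$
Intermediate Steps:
$X{\left(N \right)} = 11 + N$
$f{\left(I \right)} = -2 - \frac{I}{6}$ ($f{\left(I \right)} = -5 + \frac{\left(11 + 7\right) - I}{6} = -5 + \frac{18 - I}{6} = -5 - \left(-3 + \frac{I}{6}\right) = -2 - \frac{I}{6}$)
$-38160 - f{\left(A \right)} = -38160 - \left(-2 - \frac{503}{6}\right) = -38160 - - \frac{515}{6} = -38160 + \frac{515}{6} = - \frac{228445}{6}$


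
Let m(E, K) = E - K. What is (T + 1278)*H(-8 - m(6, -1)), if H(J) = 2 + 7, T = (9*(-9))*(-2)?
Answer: 12960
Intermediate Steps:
T = 162 (T = -81*(-2) = 162)
H(J) = 9
(T + 1278)*H(-8 - m(6, -1)) = (162 + 1278)*9 = 1440*9 = 12960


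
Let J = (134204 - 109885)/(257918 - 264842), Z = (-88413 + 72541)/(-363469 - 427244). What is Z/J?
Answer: -36632576/6409783149 ≈ -0.0057151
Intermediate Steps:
Z = 15872/790713 (Z = -15872/(-790713) = -15872*(-1/790713) = 15872/790713 ≈ 0.020073)
J = -24319/6924 (J = 24319/(-6924) = 24319*(-1/6924) = -24319/6924 ≈ -3.5123)
Z/J = 15872/(790713*(-24319/6924)) = (15872/790713)*(-6924/24319) = -36632576/6409783149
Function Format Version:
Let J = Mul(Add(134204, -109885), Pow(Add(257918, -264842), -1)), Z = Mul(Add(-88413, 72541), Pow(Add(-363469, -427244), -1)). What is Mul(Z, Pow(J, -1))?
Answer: Rational(-36632576, 6409783149) ≈ -0.0057151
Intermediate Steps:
Z = Rational(15872, 790713) (Z = Mul(-15872, Pow(-790713, -1)) = Mul(-15872, Rational(-1, 790713)) = Rational(15872, 790713) ≈ 0.020073)
J = Rational(-24319, 6924) (J = Mul(24319, Pow(-6924, -1)) = Mul(24319, Rational(-1, 6924)) = Rational(-24319, 6924) ≈ -3.5123)
Mul(Z, Pow(J, -1)) = Mul(Rational(15872, 790713), Pow(Rational(-24319, 6924), -1)) = Mul(Rational(15872, 790713), Rational(-6924, 24319)) = Rational(-36632576, 6409783149)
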